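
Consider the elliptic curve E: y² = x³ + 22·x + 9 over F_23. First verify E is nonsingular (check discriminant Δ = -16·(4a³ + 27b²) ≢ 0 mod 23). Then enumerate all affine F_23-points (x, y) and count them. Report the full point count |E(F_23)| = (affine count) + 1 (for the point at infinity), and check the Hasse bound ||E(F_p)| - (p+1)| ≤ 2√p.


Affine points = {(0, 3), (0, 20), (1, 3), (1, 20), (4, 0), (6, 9), (6, 14), (7, 0), (9, 4), (9, 19), (11, 8), (11, 15), (12, 0), (13, 10), (13, 13), (14, 5), (14, 18), (16, 8), (16, 15), (17, 11), (17, 12), (18, 2), (18, 21), (19, 8), (19, 15), (20, 10), (20, 13), (21, 7), (21, 16), (22, 3), (22, 20)}; affine count = 31; |E(F_23)| = 32.

Discriminant check: Δ ∝ 4a³ + 27b² = 4·22³ + 27·9² = 4·10648 + 27·81 ≡ 21 (mod 23). Nonzero ⇒ E is nonsingular.
For each x ∈ F_23, compute rhs = x³ + 22·x + 9 mod 23, then count y ∈ F_23 with y² ≡ rhs.
  x = 0: rhs = 9, matching y values: 3, 20 (2 points).
  x = 1: rhs = 9, matching y values: 3, 20 (2 points).
  x = 2: rhs = 15, matching y values: none (0 points).
  x = 3: rhs = 10, matching y values: none (0 points).
  x = 4: rhs = 0, matching y values: 0 (1 points).
  x = 5: rhs = 14, matching y values: none (0 points).
  x = 6: rhs = 12, matching y values: 9, 14 (2 points).
  x = 7: rhs = 0, matching y values: 0 (1 points).
  x = 8: rhs = 7, matching y values: none (0 points).
  x = 9: rhs = 16, matching y values: 4, 19 (2 points).
  x = 10: rhs = 10, matching y values: none (0 points).
  x = 11: rhs = 18, matching y values: 8, 15 (2 points).
  x = 12: rhs = 0, matching y values: 0 (1 points).
  x = 13: rhs = 8, matching y values: 10, 13 (2 points).
  x = 14: rhs = 2, matching y values: 5, 18 (2 points).
  x = 15: rhs = 11, matching y values: none (0 points).
  x = 16: rhs = 18, matching y values: 8, 15 (2 points).
  x = 17: rhs = 6, matching y values: 11, 12 (2 points).
  x = 18: rhs = 4, matching y values: 2, 21 (2 points).
  x = 19: rhs = 18, matching y values: 8, 15 (2 points).
  x = 20: rhs = 8, matching y values: 10, 13 (2 points).
  x = 21: rhs = 3, matching y values: 7, 16 (2 points).
  x = 22: rhs = 9, matching y values: 3, 20 (2 points).
Total affine count: 31.
Full point count |E(F_23)| = 31 + 1 = 32.
Hasse bound: |32 − (23+1)| = |8| = 8 ≤ 2√23 ≈ 9.5917 ✓.


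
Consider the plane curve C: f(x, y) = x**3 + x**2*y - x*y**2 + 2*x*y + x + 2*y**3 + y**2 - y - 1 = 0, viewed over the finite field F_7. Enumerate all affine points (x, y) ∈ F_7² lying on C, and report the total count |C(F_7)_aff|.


Affine F_7-points: {(1, 2), (2, 2), (4, 5), (5, 1), (5, 4), (6, 3), (6, 5)}; count = 7.

For each of the 49 pairs (x, y) ∈ F_7², evaluate f(x, y) mod 7. Record the zeros.
  x = 0: [0↦6, 1↦1, 2↦3, 3↦3, 4↦6, 5↦3, 6↦6]  zeros at y ∈ ∅
  x = 1: [0↦1, 1↦5, 2↦0, 3↦5, 4↦4, 5↦2, 6↦4]  zeros at y ∈ {2}
  x = 2: [0↦2, 1↦3, 2↦0, 3↦5, 4↦2, 5↦3, 6↦6]  zeros at y ∈ {2}
  x = 3: [0↦1, 1↦1, 2↦2, 3↦2, 4↦6, 5↦5, 6↦4]  zeros at y ∈ ∅
  x = 4: [0↦4, 1↦5, 2↦5, 3↦2, 4↦1, 5↦0, 6↦4]  zeros at y ∈ {5}
  x = 5: [0↦3, 1↦0, 2↦1, 3↦4, 4↦0, 5↦1, 6↦5]  zeros at y ∈ {1, 4}
  x = 6: [0↦4, 1↦6, 2↦3, 3↦0, 4↦2, 5↦0, 6↦6]  zeros at y ∈ {3, 5}
Collecting zeros: affine points = {(1, 2), (2, 2), (4, 5), (5, 1), (5, 4), (6, 3), (6, 5)}.
Total count |C(F_7)_aff| = 7.


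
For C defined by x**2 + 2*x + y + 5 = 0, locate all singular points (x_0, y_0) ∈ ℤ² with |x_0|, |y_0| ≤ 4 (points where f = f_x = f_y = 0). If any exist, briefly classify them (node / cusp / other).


No singular points in the scanned grid; C is smooth there.

Compute partial derivatives:
  f_x = 2*x + 2.
  f_y = 1.
f_y = 1 is a nonzero constant, so f_y never vanishes: no point (x, y) can satisfy f = f_x = f_y = 0. In particular no (x, y) ∈ {−4, ..., 4}² is singular; the curve is smooth.


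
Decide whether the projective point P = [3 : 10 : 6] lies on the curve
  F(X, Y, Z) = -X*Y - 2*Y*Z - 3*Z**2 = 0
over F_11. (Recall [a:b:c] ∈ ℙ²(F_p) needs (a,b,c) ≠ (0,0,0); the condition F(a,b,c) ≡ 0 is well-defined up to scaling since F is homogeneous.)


F(3,10,6) ≡ 6 (mod 11); P is NOT on the curve.

Evaluate F(3, 10, 6) term-by-term (mod 11).
  -X*Y ↦ -1·3·10·1 = -30
  -2*Y*Z ↦ -2·1·10·6 = -120
  -3*Z**2 ↦ -3·1·1·36 = -108
Sum: F(3, 10, 6) = (-30) + (-120) + (-108) = -258.
Reducing mod 11: -258 ≡ 6 (mod 11).
Since F(a, b, c) ≡ 6 ≠ 0 (mod 11), P does NOT lie on the curve.


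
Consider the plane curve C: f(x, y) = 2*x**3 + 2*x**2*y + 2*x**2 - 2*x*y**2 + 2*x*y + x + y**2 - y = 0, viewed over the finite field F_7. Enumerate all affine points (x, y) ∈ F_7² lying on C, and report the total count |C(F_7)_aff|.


Affine F_7-points: {(0, 0), (0, 1), (1, 1), (1, 2), (4, 1)}; count = 5.

For each of the 49 pairs (x, y) ∈ F_7², evaluate f(x, y) mod 7. Record the zeros.
  x = 0: [0↦0, 1↦0, 2↦2, 3↦6, 4↦5, 5↦6, 6↦2]  zeros at y ∈ {0, 1}
  x = 1: [0↦5, 1↦0, 2↦0, 3↦5, 4↦1, 5↦2, 6↦1]  zeros at y ∈ {1, 2}
  x = 2: [0↦5, 1↦6, 2↦1, 3↦4, 4↦1, 5↦6, 6↦5]  zeros at y ∈ ∅
  x = 3: [0↦5, 1↦2, 2↦3, 3↦1, 4↦3, 5↦2, 6↦5]  zeros at y ∈ ∅
  x = 4: [0↦3, 1↦0, 2↦4, 3↦1, 4↦5, 5↦2, 6↦6]  zeros at y ∈ {1}
  x = 5: [0↦4, 1↦5, 2↦2, 3↦2, 4↦5, 5↦4, 6↦6]  zeros at y ∈ ∅
  x = 6: [0↦6, 1↦1, 2↦2, 3↦2, 4↦1, 5↦6, 6↦3]  zeros at y ∈ ∅
Collecting zeros: affine points = {(0, 0), (0, 1), (1, 1), (1, 2), (4, 1)}.
Total count |C(F_7)_aff| = 5.


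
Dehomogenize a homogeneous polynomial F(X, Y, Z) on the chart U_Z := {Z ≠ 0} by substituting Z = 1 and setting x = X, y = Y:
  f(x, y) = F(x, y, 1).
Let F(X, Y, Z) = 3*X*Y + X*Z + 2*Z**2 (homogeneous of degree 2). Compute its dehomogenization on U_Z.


f(x, y) = 3*x*y + x + 2

On U_Z we set Z = 1. Each monomial c·X^i·Y^j·Z^k in F becomes c·x^i·y^j·1^k = c·x^i·y^j.
Substituting Z = 1: F(X, Y, 1) = 3*x*y + x + 2.
Note: deg(f) ≤ deg(F) = 2; strict inequality happens when F is divisible by Z (lost terms).


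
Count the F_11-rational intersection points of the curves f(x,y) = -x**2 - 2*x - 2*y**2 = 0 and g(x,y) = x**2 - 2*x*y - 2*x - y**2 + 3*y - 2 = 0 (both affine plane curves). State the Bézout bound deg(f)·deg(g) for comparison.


Common zeros: ∅; count = 0; Bézout bound = 4.

deg(f) = 2, deg(g) = 2, so Bézout bound = 4.
Scan x ∈ F_11. For each x, list the y ∈ F_11 with f(x, y) ≡ 0 and those with g(x, y) ≡ 0 (mod 11); the common zeros in that column are the intersection.
  x = 0: f ≡ 0 at y ∈ {0}; g ≡ 0 at y ∈ {1, 2}; common: ∅.
  x = 1: f ≡ 0 at y ∈ {2, 9}; g ≡ 0 at y ∈ {6}; common: ∅.
  x = 2: f ≡ 0 at y ∈ ∅; g ≡ 0 at y ∈ {4, 6}; common: ∅.
  x = 3: f ≡ 0 at y ∈ {3, 8}; g ≡ 0 at y ∈ ∅; common: ∅.
  x = 4: f ≡ 0 at y ∈ ∅; g ≡ 0 at y ∈ {1, 5}; common: ∅.
  x = 5: f ≡ 0 at y ∈ ∅; g ≡ 0 at y ∈ ∅; common: ∅.
  x = 6: f ≡ 0 at y ∈ {3, 8}; g ≡ 0 at y ∈ {0, 2}; common: ∅.
  x = 7: f ≡ 0 at y ∈ ∅; g ≡ 0 at y ∈ {0}; common: ∅.
  x = 8: f ≡ 0 at y ∈ {2, 9}; g ≡ 0 at y ∈ {4, 5}; common: ∅.
  x = 9: f ≡ 0 at y ∈ {0}; g ≡ 0 at y ∈ ∅; common: ∅.
  x = 10: f ≡ 0 at y ∈ ∅; g ≡ 0 at y ∈ ∅; common: ∅.
Collecting: common zeros = ∅, so the count is 0.
Comparison with the Bézout bound: 0 ≤ 4 = deg(f)·deg(g), as expected for curves with no common component (the affine F_11-count falls short of the bound because intersections may lie at infinity, over extension fields, or carry multiplicity).


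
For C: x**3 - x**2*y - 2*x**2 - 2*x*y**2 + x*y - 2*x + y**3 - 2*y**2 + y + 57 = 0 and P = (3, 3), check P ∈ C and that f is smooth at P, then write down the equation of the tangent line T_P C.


Tangent line at P: -20*x - 26*y + 138 = 0.

Step 1: f(3, 3) = 0, so P lies on C.
Step 2: partial derivatives
  f_x(x, y) = 3*x**2 - 2*x*y - 4*x - 2*y**2 + y - 2, f_y(x, y) = -x**2 - 4*x*y + x + 3*y**2 - 4*y + 1.
  f_x(P) = -20, f_y(P) = -26 (gradient nonzero, so P is smooth).
Step 3: tangent line at P: -20·(x − 3) + -26·(y − 3) = 0.
Expanding: -20*x - 26*y + 138 = 0.


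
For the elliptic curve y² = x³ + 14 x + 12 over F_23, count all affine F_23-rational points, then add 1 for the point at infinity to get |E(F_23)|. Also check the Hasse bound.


Affine points = {(0, 9), (0, 14), (1, 2), (1, 21), (2, 5), (2, 18), (3, 9), (3, 14), (5, 0), (6, 6), (6, 17), (7, 4), (7, 19), (9, 4), (9, 19), (10, 5), (10, 18), (11, 5), (11, 18), (14, 10), (14, 13), (15, 3), (15, 20), (16, 10), (16, 13), (18, 1), (18, 22), (20, 9), (20, 14)}; affine count = 29; |E(F_23)| = 30.

Discriminant check: Δ ∝ 4a³ + 27b² = 4·14³ + 27·12² = 4·2744 + 27·144 ≡ 6 (mod 23). Nonzero ⇒ E is nonsingular.
For each x ∈ F_23, compute rhs = x³ + 14·x + 12 mod 23, then count y ∈ F_23 with y² ≡ rhs.
  x = 0: rhs = 12, matching y values: 9, 14 (2 points).
  x = 1: rhs = 4, matching y values: 2, 21 (2 points).
  x = 2: rhs = 2, matching y values: 5, 18 (2 points).
  x = 3: rhs = 12, matching y values: 9, 14 (2 points).
  x = 4: rhs = 17, matching y values: none (0 points).
  x = 5: rhs = 0, matching y values: 0 (1 points).
  x = 6: rhs = 13, matching y values: 6, 17 (2 points).
  x = 7: rhs = 16, matching y values: 4, 19 (2 points).
  x = 8: rhs = 15, matching y values: none (0 points).
  x = 9: rhs = 16, matching y values: 4, 19 (2 points).
  x = 10: rhs = 2, matching y values: 5, 18 (2 points).
  x = 11: rhs = 2, matching y values: 5, 18 (2 points).
  x = 12: rhs = 22, matching y values: none (0 points).
  x = 13: rhs = 22, matching y values: none (0 points).
  x = 14: rhs = 8, matching y values: 10, 13 (2 points).
  x = 15: rhs = 9, matching y values: 3, 20 (2 points).
  x = 16: rhs = 8, matching y values: 10, 13 (2 points).
  x = 17: rhs = 11, matching y values: none (0 points).
  x = 18: rhs = 1, matching y values: 1, 22 (2 points).
  x = 19: rhs = 7, matching y values: none (0 points).
  x = 20: rhs = 12, matching y values: 9, 14 (2 points).
  x = 21: rhs = 22, matching y values: none (0 points).
  x = 22: rhs = 20, matching y values: none (0 points).
Total affine count: 29.
Full point count |E(F_23)| = 29 + 1 = 30.
Hasse bound: |30 − (23+1)| = |6| = 6 ≤ 2√23 ≈ 9.5917 ✓.


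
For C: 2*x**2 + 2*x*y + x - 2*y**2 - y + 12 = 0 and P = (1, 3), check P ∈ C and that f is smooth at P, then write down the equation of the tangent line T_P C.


Tangent line at P: 11*x - 11*y + 22 = 0.

Step 1: f(1, 3) = 0, so P lies on C.
Step 2: partial derivatives
  f_x(x, y) = 4*x + 2*y + 1, f_y(x, y) = 2*x - 4*y - 1.
  f_x(P) = 11, f_y(P) = -11 (gradient nonzero, so P is smooth).
Step 3: tangent line at P: 11·(x − 1) + -11·(y − 3) = 0.
Expanding: 11*x - 11*y + 22 = 0.


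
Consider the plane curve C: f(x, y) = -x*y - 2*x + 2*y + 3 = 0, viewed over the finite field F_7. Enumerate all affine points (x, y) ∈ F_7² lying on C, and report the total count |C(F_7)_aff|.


Affine F_7-points: {(0, 2), (1, 6), (3, 4), (4, 1), (5, 0), (6, 3)}; count = 6.

For each of the 49 pairs (x, y) ∈ F_7², evaluate f(x, y) mod 7. Record the zeros.
  x = 0: [0↦3, 1↦5, 2↦0, 3↦2, 4↦4, 5↦6, 6↦1]  zeros at y ∈ {2}
  x = 1: [0↦1, 1↦2, 2↦3, 3↦4, 4↦5, 5↦6, 6↦0]  zeros at y ∈ {6}
  x = 2: [0↦6, 1↦6, 2↦6, 3↦6, 4↦6, 5↦6, 6↦6]  zeros at y ∈ ∅
  x = 3: [0↦4, 1↦3, 2↦2, 3↦1, 4↦0, 5↦6, 6↦5]  zeros at y ∈ {4}
  x = 4: [0↦2, 1↦0, 2↦5, 3↦3, 4↦1, 5↦6, 6↦4]  zeros at y ∈ {1}
  x = 5: [0↦0, 1↦4, 2↦1, 3↦5, 4↦2, 5↦6, 6↦3]  zeros at y ∈ {0}
  x = 6: [0↦5, 1↦1, 2↦4, 3↦0, 4↦3, 5↦6, 6↦2]  zeros at y ∈ {3}
Collecting zeros: affine points = {(0, 2), (1, 6), (3, 4), (4, 1), (5, 0), (6, 3)}.
Total count |C(F_7)_aff| = 6.


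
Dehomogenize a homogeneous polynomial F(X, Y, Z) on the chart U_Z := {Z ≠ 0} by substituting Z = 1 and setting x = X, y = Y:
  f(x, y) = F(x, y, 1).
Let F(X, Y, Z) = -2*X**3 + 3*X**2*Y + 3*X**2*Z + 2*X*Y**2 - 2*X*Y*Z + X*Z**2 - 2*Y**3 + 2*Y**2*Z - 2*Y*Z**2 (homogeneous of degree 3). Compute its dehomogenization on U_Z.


f(x, y) = -2*x**3 + 3*x**2*y + 3*x**2 + 2*x*y**2 - 2*x*y + x - 2*y**3 + 2*y**2 - 2*y

On U_Z we set Z = 1. Each monomial c·X^i·Y^j·Z^k in F becomes c·x^i·y^j·1^k = c·x^i·y^j.
Substituting Z = 1: F(X, Y, 1) = -2*x**3 + 3*x**2*y + 3*x**2 + 2*x*y**2 - 2*x*y + x - 2*y**3 + 2*y**2 - 2*y.
Note: deg(f) ≤ deg(F) = 3; strict inequality happens when F is divisible by Z (lost terms).


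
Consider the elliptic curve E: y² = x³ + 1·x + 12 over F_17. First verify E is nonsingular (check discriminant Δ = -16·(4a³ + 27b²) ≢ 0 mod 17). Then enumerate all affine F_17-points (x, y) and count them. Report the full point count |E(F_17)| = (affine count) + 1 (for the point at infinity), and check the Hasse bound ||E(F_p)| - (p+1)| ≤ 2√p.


Affine points = {(3, 5), (3, 12), (6, 8), (6, 9), (9, 6), (9, 11), (10, 6), (10, 11), (12, 1), (12, 16), (14, 4), (14, 13), (15, 6), (15, 11)}; affine count = 14; |E(F_17)| = 15.

Discriminant check: Δ ∝ 4a³ + 27b² = 4·1³ + 27·12² = 4·1 + 27·144 ≡ 16 (mod 17). Nonzero ⇒ E is nonsingular.
For each x ∈ F_17, compute rhs = x³ + 1·x + 12 mod 17, then count y ∈ F_17 with y² ≡ rhs.
  x = 0: rhs = 12, matching y values: none (0 points).
  x = 1: rhs = 14, matching y values: none (0 points).
  x = 2: rhs = 5, matching y values: none (0 points).
  x = 3: rhs = 8, matching y values: 5, 12 (2 points).
  x = 4: rhs = 12, matching y values: none (0 points).
  x = 5: rhs = 6, matching y values: none (0 points).
  x = 6: rhs = 13, matching y values: 8, 9 (2 points).
  x = 7: rhs = 5, matching y values: none (0 points).
  x = 8: rhs = 5, matching y values: none (0 points).
  x = 9: rhs = 2, matching y values: 6, 11 (2 points).
  x = 10: rhs = 2, matching y values: 6, 11 (2 points).
  x = 11: rhs = 11, matching y values: none (0 points).
  x = 12: rhs = 1, matching y values: 1, 16 (2 points).
  x = 13: rhs = 12, matching y values: none (0 points).
  x = 14: rhs = 16, matching y values: 4, 13 (2 points).
  x = 15: rhs = 2, matching y values: 6, 11 (2 points).
  x = 16: rhs = 10, matching y values: none (0 points).
Total affine count: 14.
Full point count |E(F_17)| = 14 + 1 = 15.
Hasse bound: |15 − (17+1)| = |-3| = 3 ≤ 2√17 ≈ 8.2462 ✓.


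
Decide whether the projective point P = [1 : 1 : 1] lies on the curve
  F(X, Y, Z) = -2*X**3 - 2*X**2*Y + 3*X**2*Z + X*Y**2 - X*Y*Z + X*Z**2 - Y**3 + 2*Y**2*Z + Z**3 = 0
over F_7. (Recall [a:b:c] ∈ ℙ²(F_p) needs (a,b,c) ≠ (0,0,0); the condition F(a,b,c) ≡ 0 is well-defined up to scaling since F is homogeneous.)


F(1,1,1) ≡ 2 (mod 7); P is NOT on the curve.

Evaluate F(1, 1, 1) term-by-term (mod 7).
  -2*X**3 ↦ -2·1·1·1 = -2
  -2*X**2*Y ↦ -2·1·1·1 = -2
  3*X**2*Z ↦ 3·1·1·1 = 3
  X*Y**2 ↦ 1·1·1·1 = 1
  -X*Y*Z ↦ -1·1·1·1 = -1
  X*Z**2 ↦ 1·1·1·1 = 1
  -Y**3 ↦ -1·1·1·1 = -1
  2*Y**2*Z ↦ 2·1·1·1 = 2
  Z**3 ↦ 1·1·1·1 = 1
Sum: F(1, 1, 1) = (-2) + (-2) + (3) + (1) + (-1) + (1) + (-1) + (2) + (1) = 2.
Reducing mod 7: 2 ≡ 2 (mod 7).
Since F(a, b, c) ≡ 2 ≠ 0 (mod 7), P does NOT lie on the curve.


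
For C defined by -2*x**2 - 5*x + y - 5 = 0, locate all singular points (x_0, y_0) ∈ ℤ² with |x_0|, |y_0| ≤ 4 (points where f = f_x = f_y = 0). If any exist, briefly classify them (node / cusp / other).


No singular points in the scanned grid; C is smooth there.

Compute partial derivatives:
  f_x = -4*x - 5.
  f_y = 1.
f_y = 1 is a nonzero constant, so f_y never vanishes: no point (x, y) can satisfy f = f_x = f_y = 0. In particular no (x, y) ∈ {−4, ..., 4}² is singular; the curve is smooth.


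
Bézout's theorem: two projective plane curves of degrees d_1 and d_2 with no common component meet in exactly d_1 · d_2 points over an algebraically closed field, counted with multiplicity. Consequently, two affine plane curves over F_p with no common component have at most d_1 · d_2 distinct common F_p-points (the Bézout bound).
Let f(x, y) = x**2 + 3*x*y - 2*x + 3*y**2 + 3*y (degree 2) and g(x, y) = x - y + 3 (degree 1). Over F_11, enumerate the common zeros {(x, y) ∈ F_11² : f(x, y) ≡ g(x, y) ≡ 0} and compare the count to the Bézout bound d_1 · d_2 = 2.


Common zeros: ∅; count = 0; Bézout bound = 2.

deg(f) = 2, deg(g) = 1, so Bézout bound = 2.
Scan x ∈ F_11. For each x, list the y ∈ F_11 with f(x, y) ≡ 0 and those with g(x, y) ≡ 0 (mod 11); the common zeros in that column are the intersection.
  x = 0: f ≡ 0 at y ∈ {0, 10}; g ≡ 0 at y ∈ {3}; common: ∅.
  x = 1: f ≡ 0 at y ∈ {3, 6}; g ≡ 0 at y ∈ {4}; common: ∅.
  x = 2: f ≡ 0 at y ∈ {0, 8}; g ≡ 0 at y ∈ {5}; common: ∅.
  x = 3: f ≡ 0 at y ∈ {3, 4}; g ≡ 0 at y ∈ {6}; common: ∅.
  x = 4: f ≡ 0 at y ∈ ∅; g ≡ 0 at y ∈ {7}; common: ∅.
  x = 5: f ≡ 0 at y ∈ {6, 10}; g ≡ 0 at y ∈ {8}; common: ∅.
  x = 6: f ≡ 0 at y ∈ ∅; g ≡ 0 at y ∈ {9}; common: ∅.
  x = 7: f ≡ 0 at y ∈ ∅; g ≡ 0 at y ∈ {10}; common: ∅.
  x = 8: f ≡ 0 at y ∈ ∅; g ≡ 0 at y ∈ {0}; common: ∅.
  x = 9: f ≡ 0 at y ∈ {4, 8}; g ≡ 0 at y ∈ {1}; common: ∅.
  x = 10: f ≡ 0 at y ∈ ∅; g ≡ 0 at y ∈ {2}; common: ∅.
Collecting: common zeros = ∅, so the count is 0.
Comparison with the Bézout bound: 0 ≤ 2 = deg(f)·deg(g), as expected for curves with no common component (the affine F_11-count falls short of the bound because intersections may lie at infinity, over extension fields, or carry multiplicity).


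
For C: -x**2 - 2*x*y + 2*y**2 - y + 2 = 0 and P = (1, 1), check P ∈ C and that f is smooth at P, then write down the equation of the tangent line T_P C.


Tangent line at P: -4*x + y + 3 = 0.

Step 1: f(1, 1) = 0, so P lies on C.
Step 2: partial derivatives
  f_x(x, y) = -2*x - 2*y, f_y(x, y) = -2*x + 4*y - 1.
  f_x(P) = -4, f_y(P) = 1 (gradient nonzero, so P is smooth).
Step 3: tangent line at P: -4·(x − 1) + 1·(y − 1) = 0.
Expanding: -4*x + y + 3 = 0.


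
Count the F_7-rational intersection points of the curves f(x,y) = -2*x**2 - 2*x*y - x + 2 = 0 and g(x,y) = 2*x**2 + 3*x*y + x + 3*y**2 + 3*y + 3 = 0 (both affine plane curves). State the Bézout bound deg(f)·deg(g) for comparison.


Common zeros: {(2, 5)}; count = 1; Bézout bound = 4.

deg(f) = 2, deg(g) = 2, so Bézout bound = 4.
Scan x ∈ F_7. For each x, list the y ∈ F_7 with f(x, y) ≡ 0 and those with g(x, y) ≡ 0 (mod 7); the common zeros in that column are the intersection.
  x = 0: f ≡ 0 at y ∈ ∅; g ≡ 0 at y ∈ {2, 4}; common: ∅.
  x = 1: f ≡ 0 at y ∈ {3}; g ≡ 0 at y ∈ ∅; common: ∅.
  x = 2: f ≡ 0 at y ∈ {5}; g ≡ 0 at y ∈ {5, 6}; common: {5}.
  x = 3: f ≡ 0 at y ∈ {5}; g ≡ 0 at y ∈ ∅; common: ∅.
  x = 4: f ≡ 0 at y ∈ {1}; g ≡ 0 at y ∈ {4, 5}; common: ∅.
  x = 5: f ≡ 0 at y ∈ {1}; g ≡ 0 at y ∈ ∅; common: ∅.
  x = 6: f ≡ 0 at y ∈ {3}; g ≡ 0 at y ∈ {1, 6}; common: ∅.
Collecting: common zeros = {(2, 5)}, so the count is 1.
Comparison with the Bézout bound: 1 ≤ 4 = deg(f)·deg(g), as expected for curves with no common component (the affine F_7-count falls short of the bound because intersections may lie at infinity, over extension fields, or carry multiplicity).


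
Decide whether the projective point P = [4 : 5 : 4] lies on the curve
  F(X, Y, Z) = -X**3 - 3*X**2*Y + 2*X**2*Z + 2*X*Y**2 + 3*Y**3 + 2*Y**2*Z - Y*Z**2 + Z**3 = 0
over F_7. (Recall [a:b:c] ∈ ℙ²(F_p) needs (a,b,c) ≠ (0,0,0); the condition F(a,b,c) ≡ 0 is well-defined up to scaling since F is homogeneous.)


F(4,5,4) ≡ 2 (mod 7); P is NOT on the curve.

Evaluate F(4, 5, 4) term-by-term (mod 7).
  -X**3 ↦ -1·64·1·1 = -64
  -3*X**2*Y ↦ -3·16·5·1 = -240
  2*X**2*Z ↦ 2·16·1·4 = 128
  2*X*Y**2 ↦ 2·4·25·1 = 200
  3*Y**3 ↦ 3·1·125·1 = 375
  2*Y**2*Z ↦ 2·1·25·4 = 200
  -Y*Z**2 ↦ -1·1·5·16 = -80
  Z**3 ↦ 1·1·1·64 = 64
Sum: F(4, 5, 4) = (-64) + (-240) + (128) + (200) + (375) + (200) + (-80) + (64) = 583.
Reducing mod 7: 583 ≡ 2 (mod 7).
Since F(a, b, c) ≡ 2 ≠ 0 (mod 7), P does NOT lie on the curve.


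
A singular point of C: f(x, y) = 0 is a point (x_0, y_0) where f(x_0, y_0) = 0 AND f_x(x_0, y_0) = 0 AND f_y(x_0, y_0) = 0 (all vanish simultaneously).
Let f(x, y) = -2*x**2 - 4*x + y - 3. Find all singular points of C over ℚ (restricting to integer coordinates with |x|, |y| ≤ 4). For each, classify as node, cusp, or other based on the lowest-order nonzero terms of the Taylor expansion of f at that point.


No singular points in the scanned grid; C is smooth there.

Compute partial derivatives:
  f_x = -4*x - 4.
  f_y = 1.
f_y = 1 is a nonzero constant, so f_y never vanishes: no point (x, y) can satisfy f = f_x = f_y = 0. In particular no (x, y) ∈ {−4, ..., 4}² is singular; the curve is smooth.


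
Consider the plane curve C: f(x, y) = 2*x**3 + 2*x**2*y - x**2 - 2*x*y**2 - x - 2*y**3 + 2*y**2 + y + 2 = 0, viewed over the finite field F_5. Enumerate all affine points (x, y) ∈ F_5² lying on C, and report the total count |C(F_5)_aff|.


Affine F_5-points: {(0, 4), (3, 2), (4, 0), (4, 1)}; count = 4.

For each of the 25 pairs (x, y) ∈ F_5², evaluate f(x, y) mod 5. Record the zeros.
  x = 0: [0↦2, 1↦3, 2↦1, 3↦4, 4↦0]  zeros at y ∈ {4}
  x = 1: [0↦2, 1↦3, 2↦2, 3↦2, 4↦1]  zeros at y ∈ ∅
  x = 2: [0↦2, 1↦2, 2↦1, 3↦2, 4↦3]  zeros at y ∈ ∅
  x = 3: [0↦4, 1↦2, 2↦0, 3↦1, 4↦3]  zeros at y ∈ {2}
  x = 4: [0↦0, 1↦0, 2↦1, 3↦1, 4↦3]  zeros at y ∈ {0, 1}
Collecting zeros: affine points = {(0, 4), (3, 2), (4, 0), (4, 1)}.
Total count |C(F_5)_aff| = 4.


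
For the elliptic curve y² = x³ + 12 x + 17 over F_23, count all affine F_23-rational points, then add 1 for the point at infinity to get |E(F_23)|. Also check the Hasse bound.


Affine points = {(2, 7), (2, 16), (5, 8), (5, 15), (6, 11), (6, 12), (8, 2), (8, 21), (9, 7), (9, 16), (11, 10), (11, 13), (12, 7), (12, 16), (13, 1), (13, 22), (14, 10), (14, 13), (16, 2), (16, 21), (18, 4), (18, 19), (20, 0), (21, 10), (21, 13), (22, 2), (22, 21)}; affine count = 27; |E(F_23)| = 28.

Discriminant check: Δ ∝ 4a³ + 27b² = 4·12³ + 27·17² = 4·1728 + 27·289 ≡ 18 (mod 23). Nonzero ⇒ E is nonsingular.
For each x ∈ F_23, compute rhs = x³ + 12·x + 17 mod 23, then count y ∈ F_23 with y² ≡ rhs.
  x = 0: rhs = 17, matching y values: none (0 points).
  x = 1: rhs = 7, matching y values: none (0 points).
  x = 2: rhs = 3, matching y values: 7, 16 (2 points).
  x = 3: rhs = 11, matching y values: none (0 points).
  x = 4: rhs = 14, matching y values: none (0 points).
  x = 5: rhs = 18, matching y values: 8, 15 (2 points).
  x = 6: rhs = 6, matching y values: 11, 12 (2 points).
  x = 7: rhs = 7, matching y values: none (0 points).
  x = 8: rhs = 4, matching y values: 2, 21 (2 points).
  x = 9: rhs = 3, matching y values: 7, 16 (2 points).
  x = 10: rhs = 10, matching y values: none (0 points).
  x = 11: rhs = 8, matching y values: 10, 13 (2 points).
  x = 12: rhs = 3, matching y values: 7, 16 (2 points).
  x = 13: rhs = 1, matching y values: 1, 22 (2 points).
  x = 14: rhs = 8, matching y values: 10, 13 (2 points).
  x = 15: rhs = 7, matching y values: none (0 points).
  x = 16: rhs = 4, matching y values: 2, 21 (2 points).
  x = 17: rhs = 5, matching y values: none (0 points).
  x = 18: rhs = 16, matching y values: 4, 19 (2 points).
  x = 19: rhs = 20, matching y values: none (0 points).
  x = 20: rhs = 0, matching y values: 0 (1 points).
  x = 21: rhs = 8, matching y values: 10, 13 (2 points).
  x = 22: rhs = 4, matching y values: 2, 21 (2 points).
Total affine count: 27.
Full point count |E(F_23)| = 27 + 1 = 28.
Hasse bound: |28 − (23+1)| = |4| = 4 ≤ 2√23 ≈ 9.5917 ✓.


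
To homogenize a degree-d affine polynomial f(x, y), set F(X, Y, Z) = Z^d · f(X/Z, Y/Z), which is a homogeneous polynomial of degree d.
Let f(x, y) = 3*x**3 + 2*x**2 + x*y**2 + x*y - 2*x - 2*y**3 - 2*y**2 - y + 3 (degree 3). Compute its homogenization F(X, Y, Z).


F(X, Y, Z) = 3*X**3 + 2*X**2*Z + X*Y**2 + X*Y*Z - 2*X*Z**2 - 2*Y**3 - 2*Y**2*Z - Y*Z**2 + 3*Z**3

deg(f) = 3.
Substitute x = X/Z, y = Y/Z into f, then multiply by Z^3.
  monomial 3·x^3·y^0 ↦ 3·X^3·Y^0·Z^0.
  monomial 2·x^2·y^0 ↦ 2·X^2·Y^0·Z^1.
  monomial 1·x^1·y^2 ↦ 1·X^1·Y^2·Z^0.
  monomial 1·x^1·y^1 ↦ 1·X^1·Y^1·Z^1.
  monomial -2·x^1·y^0 ↦ -2·X^1·Y^0·Z^2.
  monomial -2·x^0·y^3 ↦ -2·X^0·Y^3·Z^0.
  monomial -2·x^0·y^2 ↦ -2·X^0·Y^2·Z^1.
  monomial -1·x^0·y^1 ↦ -1·X^0·Y^1·Z^2.
  monomial 3·x^0·y^0 ↦ 3·X^0·Y^0·Z^3.
Collecting: F(X, Y, Z) = 3*X**3 + 2*X**2*Z + X*Y**2 + X*Y*Z - 2*X*Z**2 - 2*Y**3 - 2*Y**2*Z - Y*Z**2 + 3*Z**3.


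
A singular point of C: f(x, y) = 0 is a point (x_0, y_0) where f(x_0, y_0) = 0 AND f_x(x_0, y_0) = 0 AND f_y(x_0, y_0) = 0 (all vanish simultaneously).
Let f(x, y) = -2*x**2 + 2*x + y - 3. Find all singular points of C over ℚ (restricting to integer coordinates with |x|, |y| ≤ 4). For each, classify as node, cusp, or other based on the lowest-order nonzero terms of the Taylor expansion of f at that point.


No singular points in the scanned grid; C is smooth there.

Compute partial derivatives:
  f_x = 2 - 4*x.
  f_y = 1.
f_y = 1 is a nonzero constant, so f_y never vanishes: no point (x, y) can satisfy f = f_x = f_y = 0. In particular no (x, y) ∈ {−4, ..., 4}² is singular; the curve is smooth.


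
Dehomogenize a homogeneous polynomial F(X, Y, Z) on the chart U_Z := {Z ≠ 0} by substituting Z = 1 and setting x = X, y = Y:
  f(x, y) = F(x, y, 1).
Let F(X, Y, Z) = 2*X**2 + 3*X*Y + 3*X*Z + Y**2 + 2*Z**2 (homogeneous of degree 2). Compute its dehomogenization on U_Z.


f(x, y) = 2*x**2 + 3*x*y + 3*x + y**2 + 2

On U_Z we set Z = 1. Each monomial c·X^i·Y^j·Z^k in F becomes c·x^i·y^j·1^k = c·x^i·y^j.
Substituting Z = 1: F(X, Y, 1) = 2*x**2 + 3*x*y + 3*x + y**2 + 2.
Note: deg(f) ≤ deg(F) = 2; strict inequality happens when F is divisible by Z (lost terms).


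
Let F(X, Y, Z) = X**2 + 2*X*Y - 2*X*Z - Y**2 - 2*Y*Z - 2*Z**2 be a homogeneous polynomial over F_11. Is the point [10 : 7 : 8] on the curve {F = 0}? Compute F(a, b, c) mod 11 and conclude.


F(10,7,8) ≡ 0 (mod 11); P is on the curve.

Evaluate F(10, 7, 8) term-by-term (mod 11).
  X**2 ↦ 1·100·1·1 = 100
  2*X*Y ↦ 2·10·7·1 = 140
  -2*X*Z ↦ -2·10·1·8 = -160
  -Y**2 ↦ -1·1·49·1 = -49
  -2*Y*Z ↦ -2·1·7·8 = -112
  -2*Z**2 ↦ -2·1·1·64 = -128
Sum: F(10, 7, 8) = (100) + (140) + (-160) + (-49) + (-112) + (-128) = -209.
Reducing mod 11: -209 ≡ 0 (mod 11).
Since F(a, b, c) ≡ 0 (mod 11), P lies on the curve.


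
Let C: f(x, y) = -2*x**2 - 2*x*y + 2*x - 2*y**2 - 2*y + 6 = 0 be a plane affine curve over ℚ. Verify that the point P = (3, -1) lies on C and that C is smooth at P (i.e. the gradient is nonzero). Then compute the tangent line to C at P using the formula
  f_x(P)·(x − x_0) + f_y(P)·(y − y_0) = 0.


Tangent line at P: -8*x - 4*y + 20 = 0.

Step 1: f(3, -1) = 0, so P lies on C.
Step 2: partial derivatives
  f_x(x, y) = -4*x - 2*y + 2, f_y(x, y) = -2*x - 4*y - 2.
  f_x(P) = -8, f_y(P) = -4 (gradient nonzero, so P is smooth).
Step 3: tangent line at P: -8·(x − 3) + -4·(y − -1) = 0.
Expanding: -8*x - 4*y + 20 = 0.


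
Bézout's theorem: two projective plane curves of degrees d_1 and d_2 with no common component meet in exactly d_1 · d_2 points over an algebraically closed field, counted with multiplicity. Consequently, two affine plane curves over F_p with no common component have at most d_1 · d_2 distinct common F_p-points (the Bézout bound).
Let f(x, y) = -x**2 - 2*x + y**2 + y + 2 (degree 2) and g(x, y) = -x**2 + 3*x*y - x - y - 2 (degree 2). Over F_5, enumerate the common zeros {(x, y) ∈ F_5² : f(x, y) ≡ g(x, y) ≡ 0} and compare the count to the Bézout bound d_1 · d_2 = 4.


Common zeros: {(1, 2)}; count = 1; Bézout bound = 4.

deg(f) = 2, deg(g) = 2, so Bézout bound = 4.
Scan x ∈ F_5. For each x, list the y ∈ F_5 with f(x, y) ≡ 0 and those with g(x, y) ≡ 0 (mod 5); the common zeros in that column are the intersection.
  x = 0: f ≡ 0 at y ∈ ∅; g ≡ 0 at y ∈ {3}; common: ∅.
  x = 1: f ≡ 0 at y ∈ {2}; g ≡ 0 at y ∈ {2}; common: {2}.
  x = 2: f ≡ 0 at y ∈ {2}; g ≡ 0 at y ∈ ∅; common: ∅.
  x = 3: f ≡ 0 at y ∈ ∅; g ≡ 0 at y ∈ {3}; common: ∅.
  x = 4: f ≡ 0 at y ∈ {1, 3}; g ≡ 0 at y ∈ {2}; common: ∅.
Collecting: common zeros = {(1, 2)}, so the count is 1.
Comparison with the Bézout bound: 1 ≤ 4 = deg(f)·deg(g), as expected for curves with no common component (the affine F_5-count falls short of the bound because intersections may lie at infinity, over extension fields, or carry multiplicity).


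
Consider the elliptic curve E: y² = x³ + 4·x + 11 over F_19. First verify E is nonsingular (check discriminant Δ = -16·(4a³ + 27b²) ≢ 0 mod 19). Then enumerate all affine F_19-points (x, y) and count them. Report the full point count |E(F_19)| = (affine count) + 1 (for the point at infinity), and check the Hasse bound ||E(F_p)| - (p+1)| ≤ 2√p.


Affine points = {(0, 7), (0, 12), (1, 4), (1, 15), (5, 2), (5, 17), (6, 2), (6, 17), (8, 2), (8, 17), (9, 4), (9, 15), (10, 5), (10, 14), (12, 1), (12, 18), (15, 8), (15, 11), (18, 5), (18, 14)}; affine count = 20; |E(F_19)| = 21.

Discriminant check: Δ ∝ 4a³ + 27b² = 4·4³ + 27·11² = 4·64 + 27·121 ≡ 8 (mod 19). Nonzero ⇒ E is nonsingular.
For each x ∈ F_19, compute rhs = x³ + 4·x + 11 mod 19, then count y ∈ F_19 with y² ≡ rhs.
  x = 0: rhs = 11, matching y values: 7, 12 (2 points).
  x = 1: rhs = 16, matching y values: 4, 15 (2 points).
  x = 2: rhs = 8, matching y values: none (0 points).
  x = 3: rhs = 12, matching y values: none (0 points).
  x = 4: rhs = 15, matching y values: none (0 points).
  x = 5: rhs = 4, matching y values: 2, 17 (2 points).
  x = 6: rhs = 4, matching y values: 2, 17 (2 points).
  x = 7: rhs = 2, matching y values: none (0 points).
  x = 8: rhs = 4, matching y values: 2, 17 (2 points).
  x = 9: rhs = 16, matching y values: 4, 15 (2 points).
  x = 10: rhs = 6, matching y values: 5, 14 (2 points).
  x = 11: rhs = 18, matching y values: none (0 points).
  x = 12: rhs = 1, matching y values: 1, 18 (2 points).
  x = 13: rhs = 18, matching y values: none (0 points).
  x = 14: rhs = 18, matching y values: none (0 points).
  x = 15: rhs = 7, matching y values: 8, 11 (2 points).
  x = 16: rhs = 10, matching y values: none (0 points).
  x = 17: rhs = 14, matching y values: none (0 points).
  x = 18: rhs = 6, matching y values: 5, 14 (2 points).
Total affine count: 20.
Full point count |E(F_19)| = 20 + 1 = 21.
Hasse bound: |21 − (19+1)| = |1| = 1 ≤ 2√19 ≈ 8.7178 ✓.


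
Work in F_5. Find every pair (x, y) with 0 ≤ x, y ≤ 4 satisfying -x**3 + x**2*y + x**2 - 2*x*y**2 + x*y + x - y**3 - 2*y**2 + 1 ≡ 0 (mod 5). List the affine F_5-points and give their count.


Affine F_5-points: {(0, 2), (0, 4), (1, 3), (3, 2), (4, 3)}; count = 5.

For each of the 25 pairs (x, y) ∈ F_5², evaluate f(x, y) mod 5. Record the zeros.
  x = 0: [0↦1, 1↦3, 2↦0, 3↦1, 4↦0]  zeros at y ∈ {2, 4}
  x = 1: [0↦2, 1↦4, 2↦2, 3↦0, 4↦2]  zeros at y ∈ {3}
  x = 2: [0↦4, 1↦3, 2↦4, 3↦1, 4↦3]  zeros at y ∈ ∅
  x = 3: [0↦1, 1↦4, 2↦0, 3↦3, 4↦2]  zeros at y ∈ {2}
  x = 4: [0↦2, 1↦1, 2↦4, 3↦0, 4↦3]  zeros at y ∈ {3}
Collecting zeros: affine points = {(0, 2), (0, 4), (1, 3), (3, 2), (4, 3)}.
Total count |C(F_5)_aff| = 5.


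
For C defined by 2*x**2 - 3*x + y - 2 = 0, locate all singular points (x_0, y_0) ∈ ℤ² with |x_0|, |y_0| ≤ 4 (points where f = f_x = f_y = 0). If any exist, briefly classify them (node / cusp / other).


No singular points in the scanned grid; C is smooth there.

Compute partial derivatives:
  f_x = 4*x - 3.
  f_y = 1.
f_y = 1 is a nonzero constant, so f_y never vanishes: no point (x, y) can satisfy f = f_x = f_y = 0. In particular no (x, y) ∈ {−4, ..., 4}² is singular; the curve is smooth.


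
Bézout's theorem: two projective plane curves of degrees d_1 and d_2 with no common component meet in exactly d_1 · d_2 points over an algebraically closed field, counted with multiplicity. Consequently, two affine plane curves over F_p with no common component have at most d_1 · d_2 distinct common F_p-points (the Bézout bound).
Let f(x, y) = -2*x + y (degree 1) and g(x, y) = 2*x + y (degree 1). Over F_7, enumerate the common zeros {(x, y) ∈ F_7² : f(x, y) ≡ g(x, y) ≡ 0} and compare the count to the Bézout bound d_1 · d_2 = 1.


Common zeros: {(0, 0)}; count = 1; Bézout bound = 1.

deg(f) = 1, deg(g) = 1, so Bézout bound = 1.
Scan x ∈ F_7. For each x, list the y ∈ F_7 with f(x, y) ≡ 0 and those with g(x, y) ≡ 0 (mod 7); the common zeros in that column are the intersection.
  x = 0: f ≡ 0 at y ∈ {0}; g ≡ 0 at y ∈ {0}; common: {0}.
  x = 1: f ≡ 0 at y ∈ {2}; g ≡ 0 at y ∈ {5}; common: ∅.
  x = 2: f ≡ 0 at y ∈ {4}; g ≡ 0 at y ∈ {3}; common: ∅.
  x = 3: f ≡ 0 at y ∈ {6}; g ≡ 0 at y ∈ {1}; common: ∅.
  x = 4: f ≡ 0 at y ∈ {1}; g ≡ 0 at y ∈ {6}; common: ∅.
  x = 5: f ≡ 0 at y ∈ {3}; g ≡ 0 at y ∈ {4}; common: ∅.
  x = 6: f ≡ 0 at y ∈ {5}; g ≡ 0 at y ∈ {2}; common: ∅.
Collecting: common zeros = {(0, 0)}, so the count is 1.
Comparison with the Bézout bound: 1 ≤ 1 = deg(f)·deg(g), as expected for curves with no common component (the bound is attained).


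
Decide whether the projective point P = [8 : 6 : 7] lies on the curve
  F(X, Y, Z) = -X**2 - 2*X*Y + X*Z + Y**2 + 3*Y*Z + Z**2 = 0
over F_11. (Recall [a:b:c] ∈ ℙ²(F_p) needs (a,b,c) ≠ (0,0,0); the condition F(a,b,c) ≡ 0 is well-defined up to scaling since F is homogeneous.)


F(8,6,7) ≡ 8 (mod 11); P is NOT on the curve.

Evaluate F(8, 6, 7) term-by-term (mod 11).
  -X**2 ↦ -1·64·1·1 = -64
  -2*X*Y ↦ -2·8·6·1 = -96
  X*Z ↦ 1·8·1·7 = 56
  Y**2 ↦ 1·1·36·1 = 36
  3*Y*Z ↦ 3·1·6·7 = 126
  Z**2 ↦ 1·1·1·49 = 49
Sum: F(8, 6, 7) = (-64) + (-96) + (56) + (36) + (126) + (49) = 107.
Reducing mod 11: 107 ≡ 8 (mod 11).
Since F(a, b, c) ≡ 8 ≠ 0 (mod 11), P does NOT lie on the curve.


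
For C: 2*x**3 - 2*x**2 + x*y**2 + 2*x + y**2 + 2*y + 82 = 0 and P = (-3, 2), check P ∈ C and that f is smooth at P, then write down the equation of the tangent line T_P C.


Tangent line at P: 72*x - 6*y + 228 = 0.

Step 1: f(-3, 2) = 0, so P lies on C.
Step 2: partial derivatives
  f_x(x, y) = 6*x**2 - 4*x + y**2 + 2, f_y(x, y) = 2*x*y + 2*y + 2.
  f_x(P) = 72, f_y(P) = -6 (gradient nonzero, so P is smooth).
Step 3: tangent line at P: 72·(x − -3) + -6·(y − 2) = 0.
Expanding: 72*x - 6*y + 228 = 0.


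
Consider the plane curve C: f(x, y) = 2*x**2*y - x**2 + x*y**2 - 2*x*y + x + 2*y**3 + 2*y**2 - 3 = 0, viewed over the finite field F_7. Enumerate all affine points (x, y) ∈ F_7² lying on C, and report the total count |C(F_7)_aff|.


Affine F_7-points: {(0, 2), (1, 5), (2, 2), (2, 4), (2, 6), (3, 3), (4, 6), (5, 5), (6, 3)}; count = 9.

For each of the 49 pairs (x, y) ∈ F_7², evaluate f(x, y) mod 7. Record the zeros.
  x = 0: [0↦4, 1↦1, 2↦0, 3↦6, 4↦3, 5↦3, 6↦4]  zeros at y ∈ {2}
  x = 1: [0↦4, 1↦2, 2↦4, 3↦1, 4↦5, 5↦0, 6↦5]  zeros at y ∈ {5}
  x = 2: [0↦2, 1↦5, 2↦0, 3↦6, 4↦0, 5↦1, 6↦0]  zeros at y ∈ {2, 4, 6}
  x = 3: [0↦5, 1↦3, 2↦2, 3↦0, 4↦2, 5↦6, 6↦3]  zeros at y ∈ {3}
  x = 4: [0↦6, 1↦3, 2↦3, 3↦4, 4↦4, 5↦1, 6↦0]  zeros at y ∈ {6}
  x = 5: [0↦5, 1↦5, 2↦3, 3↦4, 4↦6, 5↦0, 6↦5]  zeros at y ∈ {5}
  x = 6: [0↦2, 1↦2, 2↦2, 3↦0, 4↦1, 5↦3, 6↦4]  zeros at y ∈ {3}
Collecting zeros: affine points = {(0, 2), (1, 5), (2, 2), (2, 4), (2, 6), (3, 3), (4, 6), (5, 5), (6, 3)}.
Total count |C(F_7)_aff| = 9.


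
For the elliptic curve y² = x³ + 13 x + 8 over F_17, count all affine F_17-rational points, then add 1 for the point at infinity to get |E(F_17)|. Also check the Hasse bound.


Affine points = {(0, 5), (0, 12), (2, 5), (2, 12), (6, 8), (6, 9), (7, 0), (9, 2), (9, 15), (10, 4), (10, 13), (15, 5), (15, 12)}; affine count = 13; |E(F_17)| = 14.

Discriminant check: Δ ∝ 4a³ + 27b² = 4·13³ + 27·8² = 4·2197 + 27·64 ≡ 10 (mod 17). Nonzero ⇒ E is nonsingular.
For each x ∈ F_17, compute rhs = x³ + 13·x + 8 mod 17, then count y ∈ F_17 with y² ≡ rhs.
  x = 0: rhs = 8, matching y values: 5, 12 (2 points).
  x = 1: rhs = 5, matching y values: none (0 points).
  x = 2: rhs = 8, matching y values: 5, 12 (2 points).
  x = 3: rhs = 6, matching y values: none (0 points).
  x = 4: rhs = 5, matching y values: none (0 points).
  x = 5: rhs = 11, matching y values: none (0 points).
  x = 6: rhs = 13, matching y values: 8, 9 (2 points).
  x = 7: rhs = 0, matching y values: 0 (1 points).
  x = 8: rhs = 12, matching y values: none (0 points).
  x = 9: rhs = 4, matching y values: 2, 15 (2 points).
  x = 10: rhs = 16, matching y values: 4, 13 (2 points).
  x = 11: rhs = 3, matching y values: none (0 points).
  x = 12: rhs = 5, matching y values: none (0 points).
  x = 13: rhs = 11, matching y values: none (0 points).
  x = 14: rhs = 10, matching y values: none (0 points).
  x = 15: rhs = 8, matching y values: 5, 12 (2 points).
  x = 16: rhs = 11, matching y values: none (0 points).
Total affine count: 13.
Full point count |E(F_17)| = 13 + 1 = 14.
Hasse bound: |14 − (17+1)| = |-4| = 4 ≤ 2√17 ≈ 8.2462 ✓.


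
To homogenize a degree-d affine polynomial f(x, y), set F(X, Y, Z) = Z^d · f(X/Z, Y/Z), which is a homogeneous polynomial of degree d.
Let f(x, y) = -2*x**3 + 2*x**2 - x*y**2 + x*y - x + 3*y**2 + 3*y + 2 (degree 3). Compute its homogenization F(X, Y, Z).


F(X, Y, Z) = -2*X**3 + 2*X**2*Z - X*Y**2 + X*Y*Z - X*Z**2 + 3*Y**2*Z + 3*Y*Z**2 + 2*Z**3

deg(f) = 3.
Substitute x = X/Z, y = Y/Z into f, then multiply by Z^3.
  monomial -2·x^3·y^0 ↦ -2·X^3·Y^0·Z^0.
  monomial 2·x^2·y^0 ↦ 2·X^2·Y^0·Z^1.
  monomial -1·x^1·y^2 ↦ -1·X^1·Y^2·Z^0.
  monomial 1·x^1·y^1 ↦ 1·X^1·Y^1·Z^1.
  monomial -1·x^1·y^0 ↦ -1·X^1·Y^0·Z^2.
  monomial 3·x^0·y^2 ↦ 3·X^0·Y^2·Z^1.
  monomial 3·x^0·y^1 ↦ 3·X^0·Y^1·Z^2.
  monomial 2·x^0·y^0 ↦ 2·X^0·Y^0·Z^3.
Collecting: F(X, Y, Z) = -2*X**3 + 2*X**2*Z - X*Y**2 + X*Y*Z - X*Z**2 + 3*Y**2*Z + 3*Y*Z**2 + 2*Z**3.


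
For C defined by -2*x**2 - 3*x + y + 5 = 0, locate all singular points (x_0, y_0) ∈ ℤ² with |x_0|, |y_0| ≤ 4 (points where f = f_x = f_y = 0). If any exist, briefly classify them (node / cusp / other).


No singular points in the scanned grid; C is smooth there.

Compute partial derivatives:
  f_x = -4*x - 3.
  f_y = 1.
f_y = 1 is a nonzero constant, so f_y never vanishes: no point (x, y) can satisfy f = f_x = f_y = 0. In particular no (x, y) ∈ {−4, ..., 4}² is singular; the curve is smooth.


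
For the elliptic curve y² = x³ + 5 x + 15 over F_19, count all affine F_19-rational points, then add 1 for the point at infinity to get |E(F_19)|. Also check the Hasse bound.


Affine points = {(3, 0), (4, 2), (4, 17), (8, 4), (8, 15), (10, 1), (10, 18), (12, 6), (12, 13), (13, 4), (13, 15), (14, 6), (14, 13), (15, 8), (15, 11), (16, 7), (16, 12), (17, 4), (17, 15), (18, 3), (18, 16)}; affine count = 21; |E(F_19)| = 22.

Discriminant check: Δ ∝ 4a³ + 27b² = 4·5³ + 27·15² = 4·125 + 27·225 ≡ 1 (mod 19). Nonzero ⇒ E is nonsingular.
For each x ∈ F_19, compute rhs = x³ + 5·x + 15 mod 19, then count y ∈ F_19 with y² ≡ rhs.
  x = 0: rhs = 15, matching y values: none (0 points).
  x = 1: rhs = 2, matching y values: none (0 points).
  x = 2: rhs = 14, matching y values: none (0 points).
  x = 3: rhs = 0, matching y values: 0 (1 points).
  x = 4: rhs = 4, matching y values: 2, 17 (2 points).
  x = 5: rhs = 13, matching y values: none (0 points).
  x = 6: rhs = 14, matching y values: none (0 points).
  x = 7: rhs = 13, matching y values: none (0 points).
  x = 8: rhs = 16, matching y values: 4, 15 (2 points).
  x = 9: rhs = 10, matching y values: none (0 points).
  x = 10: rhs = 1, matching y values: 1, 18 (2 points).
  x = 11: rhs = 14, matching y values: none (0 points).
  x = 12: rhs = 17, matching y values: 6, 13 (2 points).
  x = 13: rhs = 16, matching y values: 4, 15 (2 points).
  x = 14: rhs = 17, matching y values: 6, 13 (2 points).
  x = 15: rhs = 7, matching y values: 8, 11 (2 points).
  x = 16: rhs = 11, matching y values: 7, 12 (2 points).
  x = 17: rhs = 16, matching y values: 4, 15 (2 points).
  x = 18: rhs = 9, matching y values: 3, 16 (2 points).
Total affine count: 21.
Full point count |E(F_19)| = 21 + 1 = 22.
Hasse bound: |22 − (19+1)| = |2| = 2 ≤ 2√19 ≈ 8.7178 ✓.
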